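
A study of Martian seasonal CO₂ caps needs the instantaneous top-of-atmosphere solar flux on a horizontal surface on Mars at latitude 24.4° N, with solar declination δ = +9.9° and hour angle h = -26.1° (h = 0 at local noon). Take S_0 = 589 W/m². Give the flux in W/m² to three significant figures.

516 W/m²

cos θ_z = sin ϕ sin δ + cos ϕ cos δ cos h = 0.071025 + 0.805641 = 0.876666.
Flux = S_0 · cos θ_z = 589 × 0.876666 = 516.4 W/m².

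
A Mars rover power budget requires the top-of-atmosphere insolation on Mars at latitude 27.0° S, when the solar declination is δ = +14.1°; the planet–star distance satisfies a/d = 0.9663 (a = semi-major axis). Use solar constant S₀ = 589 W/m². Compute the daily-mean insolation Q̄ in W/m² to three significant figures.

Q̄ ≈ 122 W/m²

cos H₀ = −tan(-27.0°) tan(+14.100°) = 0.1280, H₀ = 1.4425 rad.
Bracket: H₀ sin φ sin δ + cos φ cos δ sin H₀ = 1.4425×-0.45399×0.24362 + 0.89101×0.96987×0.99178 = -0.159542 + 0.857060 = 0.697518.
Inverse-square distance factor (a/d)² = 0.9663² = 0.933736.
Q̄ = (S₀/π) × 0.933736 × [bracket] = (589/π) × 0.933736 × 0.697518 = 122.1 W/m².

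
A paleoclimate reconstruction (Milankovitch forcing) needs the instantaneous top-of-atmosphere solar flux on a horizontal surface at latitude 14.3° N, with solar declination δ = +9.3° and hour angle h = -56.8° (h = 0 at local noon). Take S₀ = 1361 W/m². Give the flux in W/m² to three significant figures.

767 W/m²

cos θ_z = sin φ sin δ + cos φ cos δ cos h = 0.039916 + 0.523623 = 0.563539.
Flux = S₀ · cos θ_z = 1361 × 0.563539 = 767.0 W/m².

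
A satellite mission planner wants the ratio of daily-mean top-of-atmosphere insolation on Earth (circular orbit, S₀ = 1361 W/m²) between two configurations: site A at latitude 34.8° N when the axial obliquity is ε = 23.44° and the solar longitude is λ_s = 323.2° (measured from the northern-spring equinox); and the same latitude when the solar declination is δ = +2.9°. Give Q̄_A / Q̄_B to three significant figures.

— Configuration A (φ=+34.8°):
Solar declination: sin δ = sin ε · sin λ_s = sin 23.44° × sin 323.2° = -0.23828, so δ = -13.785°.
cos H₀ = −tan(+34.8°) tan(-13.785°) = 0.1705, H₀ = 1.3994 rad.
Bracket: H₀ sin φ sin δ + cos φ cos δ sin H₀ = 1.3994×0.57071×-0.23828 + 0.82115×0.97120×0.98535 = -0.190303 + 0.785817 = 0.595514.
Q̄ = (S₀/π) × [bracket] = (1361/π) × 0.595514 = 257.99 W/m².
— Configuration B (φ=+34.8°):
cos H₀ = −tan(+34.8°) tan(+2.900°) = -0.0352, H₀ = 1.6060 rad.
Bracket: H₀ sin φ sin δ + cos φ cos δ sin H₀ = 1.6060×0.57071×0.05059 + 0.82115×0.99872×0.99938 = 0.046369 + 0.819590 = 0.865959.
Q̄ = (S₀/π) × [bracket] = (1361/π) × 0.865959 = 375.15 W/m².
Ratio Q̄_A / Q̄_B = 257.99 / 375.15 = 0.6877.

Q̄_A / Q̄_B ≈ 0.688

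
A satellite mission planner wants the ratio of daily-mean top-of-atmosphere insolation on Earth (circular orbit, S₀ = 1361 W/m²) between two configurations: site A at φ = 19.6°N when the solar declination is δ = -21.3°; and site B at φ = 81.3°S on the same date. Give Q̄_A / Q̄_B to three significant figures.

— Configuration A (φ=+19.6°):
cos H₀ = −tan(+19.6°) tan(-21.300°) = 0.1388, H₀ = 1.4315 rad.
Bracket: H₀ sin φ sin δ + cos φ cos δ sin H₀ = 1.4315×0.33545×-0.36325 + 0.94206×0.93169×0.99032 = -0.174431 + 0.869212 = 0.694781.
Q̄ = (S₀/π) × [bracket] = (1361/π) × 0.694781 = 300.99 W/m².
— Configuration B (φ=-81.3°):
cos H₀ = −tan(-81.3°) tan(-21.300°) = -2.5479 ≤ −1 ⇒ polar day, H₀ = π.
Bracket: H₀ sin φ sin δ + cos φ cos δ sin H₀ = 3.1416×-0.98849×-0.36325 + 0.15126×0.93169×0.00000 = 1.128051 + 0.000000 = 1.128051.
Q̄ = (S₀/π) × [bracket] = (1361/π) × 1.128051 = 488.69 W/m².
Ratio Q̄_A / Q̄_B = 300.99 / 488.69 = 0.6159.

Q̄_A / Q̄_B ≈ 0.616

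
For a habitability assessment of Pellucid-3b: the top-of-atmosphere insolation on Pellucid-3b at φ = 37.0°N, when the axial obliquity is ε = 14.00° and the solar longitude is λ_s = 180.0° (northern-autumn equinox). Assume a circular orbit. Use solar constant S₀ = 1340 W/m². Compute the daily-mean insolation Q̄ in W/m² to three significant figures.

Q̄ ≈ 341 W/m²

Solar declination: sin δ = sin ε · sin λ_s = sin 14.00° × sin 180.0° = 0.00000, so δ = +0.000°.
cos H₀ = −tan(+37.0°) tan(+0.000°) = -0.0000, H₀ = 1.5708 rad.
Bracket: H₀ sin φ sin δ + cos φ cos δ sin H₀ = 1.5708×0.60182×0.00000 + 0.79864×1.00000×1.00000 = 0.000000 + 0.798640 = 0.798640.
Q̄ = (S₀/π) × [bracket] = (1340/π) × 0.798640 = 340.6 W/m².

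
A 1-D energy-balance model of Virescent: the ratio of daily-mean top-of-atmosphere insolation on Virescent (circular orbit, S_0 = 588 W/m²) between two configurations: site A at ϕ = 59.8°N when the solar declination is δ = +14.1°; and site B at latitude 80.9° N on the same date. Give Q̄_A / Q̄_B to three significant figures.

Q̄_A / Q̄_B ≈ 1.14

— Configuration A (ϕ=+59.8°):
cos h₀ = −tan(+59.8°) tan(+14.100°) = -0.4316, h₀ = 2.0170 rad.
Bracket: h₀ sin ϕ sin δ + cos ϕ cos δ sin h₀ = 2.0170×0.86427×0.24362 + 0.50302×0.96987×0.90208 = 0.424686 + 0.440092 = 0.864778.
Q̄ = (S_0/π) × [bracket] = (588/π) × 0.864778 = 161.86 W/m².
— Configuration B (ϕ=+80.9°):
cos h₀ = −tan(+80.9°) tan(+14.100°) = -1.5682 ≤ −1 ⇒ polar day, h₀ = π.
Bracket: h₀ sin ϕ sin δ + cos ϕ cos δ sin h₀ = 3.1416×0.98741×0.24362 + 0.15816×0.96987×0.00000 = 0.755721 + 0.000000 = 0.755721.
Q̄ = (S_0/π) × [bracket] = (588/π) × 0.755721 = 141.45 W/m².
Ratio Q̄_A / Q̄_B = 161.86 / 141.45 = 1.144.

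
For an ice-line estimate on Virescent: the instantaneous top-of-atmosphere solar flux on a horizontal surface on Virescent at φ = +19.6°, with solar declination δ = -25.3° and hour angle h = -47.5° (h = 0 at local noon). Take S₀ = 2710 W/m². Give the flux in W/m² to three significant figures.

1.17e+03 W/m²

cos θ_z = sin φ sin δ + cos φ cos δ cos h = -0.143358 + 0.575399 = 0.432041.
Flux = S₀ · cos θ_z = 2710 × 0.432041 = 1171 W/m².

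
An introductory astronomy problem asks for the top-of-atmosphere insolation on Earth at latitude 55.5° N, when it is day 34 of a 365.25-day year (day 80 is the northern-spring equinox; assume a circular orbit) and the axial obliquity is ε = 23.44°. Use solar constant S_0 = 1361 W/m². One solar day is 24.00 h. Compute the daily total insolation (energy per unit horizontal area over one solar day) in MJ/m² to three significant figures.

8.53 MJ/m²

Solar longitude: L_s = 360° × (34 − 80)/365.25 = -45.339°, i.e. -45.339° + 360° = 314.661°.
sin δ = sin 23.44° × sin 314.661° = -0.28294, so δ = -16.436°.
cos h₀ = −tan(+55.5°) tan(-16.436°) = 0.4292, h₀ = 1.1272 rad.
Bracket: h₀ sin ϕ sin δ + cos ϕ cos δ sin h₀ = 1.1272×0.82413×-0.28294 + 0.56641×0.95914×0.90320 = -0.262840 + 0.490678 = 0.227838.
Q̄ = (S_0/π) × [bracket] = (1361/π) × 0.227838 = 98.704 W/m².
Daily total = Q̄ × 24.00 h × 3600 s/h = 98.704 × 24.00 × 3600 / 10⁶ = 8.528 MJ/m².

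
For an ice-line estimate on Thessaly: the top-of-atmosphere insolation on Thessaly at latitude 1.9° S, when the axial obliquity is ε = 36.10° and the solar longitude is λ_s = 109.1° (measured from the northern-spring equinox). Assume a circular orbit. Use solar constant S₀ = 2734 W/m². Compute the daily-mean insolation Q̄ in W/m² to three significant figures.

Solar declination: sin δ = sin ε · sin λ_s = sin 36.10° × sin 109.1° = 0.55676, so δ = +33.832°.
cos H₀ = −tan(-1.9°) tan(+33.832°) = 0.0222, H₀ = 1.5486 rad.
Bracket: H₀ sin φ sin δ + cos φ cos δ sin H₀ = 1.5486×-0.03316×0.55676 + 0.99945×0.83067×0.99975 = -0.028591 + 0.830006 = 0.801415.
Q̄ = (S₀/π) × [bracket] = (2734/π) × 0.801415 = 697.4 W/m².

Q̄ ≈ 697 W/m²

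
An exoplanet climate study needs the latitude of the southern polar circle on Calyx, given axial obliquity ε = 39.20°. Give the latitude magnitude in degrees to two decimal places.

The polar circle is the lowest latitude that experiences at least one full rotation of continuous darkness at the northern-summer solstice; it lies at |ϕ| = 90° − ε = 90° − 39.20° = 50.80°.

50.80°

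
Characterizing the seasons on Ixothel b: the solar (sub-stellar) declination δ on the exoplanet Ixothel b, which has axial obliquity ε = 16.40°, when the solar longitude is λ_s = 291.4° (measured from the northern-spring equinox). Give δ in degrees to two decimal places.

δ = -15.24°

sin δ = sin ε · sin λ_s = sin 16.40° × sin 291.4° = -0.262876.
δ = arcsin(-0.262876) = -15.24°.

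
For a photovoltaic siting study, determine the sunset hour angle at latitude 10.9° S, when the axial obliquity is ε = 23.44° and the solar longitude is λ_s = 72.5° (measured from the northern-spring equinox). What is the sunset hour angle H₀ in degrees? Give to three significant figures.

Solar declination: sin δ = sin ε · sin λ_s = sin 23.44° × sin 72.5° = 0.37938, so δ = +22.295°.
cos H₀ = −tan φ · tan δ = −tan(-10.9°) × tan(+22.295°) = 0.0790, so H₀ = 1.4918 rad = 85.47°.

H₀ = 85.5°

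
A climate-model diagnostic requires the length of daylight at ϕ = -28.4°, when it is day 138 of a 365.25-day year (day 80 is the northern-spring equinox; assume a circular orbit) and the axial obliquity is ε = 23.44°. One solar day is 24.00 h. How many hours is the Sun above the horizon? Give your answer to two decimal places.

Solar longitude: L_s = 360° × (138 − 80)/365.25 = 57.166°.
sin δ = sin 23.44° × sin 57.166° = 0.33424, so δ = +19.526°.
cos h₀ = −tan ϕ · tan δ = −tan(-28.4°) × tan(+19.526°) = 0.1918, so h₀ = 1.3778 rad = 78.94°.
Daylight = 2h₀/(2π) × 24.00 h = (1.3778/π) × 24.00 = 10.53 h.

10.53 h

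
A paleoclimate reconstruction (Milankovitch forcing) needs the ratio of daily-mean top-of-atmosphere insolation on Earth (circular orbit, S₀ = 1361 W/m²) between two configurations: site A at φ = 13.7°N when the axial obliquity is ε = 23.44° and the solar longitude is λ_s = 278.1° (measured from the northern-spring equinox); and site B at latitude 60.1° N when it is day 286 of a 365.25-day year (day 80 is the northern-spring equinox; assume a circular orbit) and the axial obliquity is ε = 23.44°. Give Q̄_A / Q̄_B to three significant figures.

— Configuration A (φ=+13.7°):
Solar declination: sin δ = sin ε · sin λ_s = sin 23.44° × sin 278.1° = -0.39382, so δ = -23.192°.
cos H₀ = −tan(+13.7°) tan(-23.192°) = 0.1044, H₀ = 1.4662 rad.
Bracket: H₀ sin φ sin δ + cos φ cos δ sin H₀ = 1.4662×0.23684×-0.39382 + 0.97155×0.91919×0.99453 = -0.136756 + 0.888154 = 0.751398.
Q̄ = (S₀/π) × [bracket] = (1361/π) × 0.751398 = 325.52 W/m².
— Configuration B (φ=+60.1°):
Solar longitude: λ_s = 360° × (286 − 80)/365.25 = 203.039°.
sin δ = sin 23.44° × sin 203.039° = -0.15568, so δ = -8.956°.
cos H₀ = −tan(+60.1°) tan(-8.956°) = 0.2741, H₀ = 1.2932 rad.
Bracket: H₀ sin φ sin δ + cos φ cos δ sin H₀ = 1.2932×0.86690×-0.15568 + 0.49849×0.98781×0.96171 = -0.174529 + 0.473559 = 0.299030.
Q̄ = (S₀/π) × [bracket] = (1361/π) × 0.299030 = 129.55 W/m².
Ratio Q̄_A / Q̄_B = 325.52 / 129.55 = 2.513.

Q̄_A / Q̄_B ≈ 2.51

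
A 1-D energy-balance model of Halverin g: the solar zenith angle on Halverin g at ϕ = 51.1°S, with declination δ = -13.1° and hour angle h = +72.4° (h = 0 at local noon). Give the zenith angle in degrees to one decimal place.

cos θ_z = sin ϕ sin δ + cos ϕ cos δ cos h = 0.176390 + 0.184936 = 0.361326.
θ_z = arccos(0.361326) = 68.8°.

θ_z = 68.8°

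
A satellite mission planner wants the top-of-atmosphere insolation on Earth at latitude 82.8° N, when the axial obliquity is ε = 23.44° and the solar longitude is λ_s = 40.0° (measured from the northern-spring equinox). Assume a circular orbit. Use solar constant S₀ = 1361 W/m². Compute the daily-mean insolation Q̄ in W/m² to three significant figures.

Solar declination: sin δ = sin ε · sin λ_s = sin 23.44° × sin 40.0° = 0.25569, so δ = +14.815°.
cos H₀ = −tan(+82.8°) tan(+14.815°) = -2.0936 ≤ −1 ⇒ polar day, H₀ = π.
Bracket: H₀ sin φ sin δ + cos φ cos δ sin H₀ = 3.1416×0.99211×0.25569 + 0.12533×0.96676×0.00000 = 0.796938 + 0.000000 = 0.796938.
Q̄ = (S₀/π) × [bracket] = (1361/π) × 0.796938 = 345.2 W/m².

Q̄ ≈ 345 W/m²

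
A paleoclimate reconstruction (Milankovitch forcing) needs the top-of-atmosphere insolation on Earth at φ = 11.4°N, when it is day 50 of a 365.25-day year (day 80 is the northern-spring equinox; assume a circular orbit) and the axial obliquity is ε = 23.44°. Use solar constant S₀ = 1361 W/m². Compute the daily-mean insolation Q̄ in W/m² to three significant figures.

Solar longitude: λ_s = 360° × (50 − 80)/365.25 = -29.569°, i.e. -29.569° + 360° = 330.431°.
sin δ = sin 23.44° × sin 330.431° = -0.19630, so δ = -11.320°.
cos H₀ = −tan(+11.4°) tan(-11.320°) = 0.0404, H₀ = 1.5304 rad.
Bracket: H₀ sin φ sin δ + cos φ cos δ sin H₀ = 1.5304×0.19766×-0.19630 + 0.98027×0.98054×0.99918 = -0.059381 + 0.960406 = 0.901025.
Q̄ = (S₀/π) × [bracket] = (1361/π) × 0.901025 = 390.3 W/m².

Q̄ ≈ 390 W/m²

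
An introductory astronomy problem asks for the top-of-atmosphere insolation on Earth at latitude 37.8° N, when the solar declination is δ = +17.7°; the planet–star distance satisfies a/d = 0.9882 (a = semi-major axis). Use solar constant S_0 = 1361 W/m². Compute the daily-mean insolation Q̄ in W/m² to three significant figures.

Q̄ ≈ 452 W/m²

cos h₀ = −tan(+37.8°) tan(+17.700°) = -0.2476, h₀ = 1.8209 rad.
Bracket: h₀ sin ϕ sin δ + cos ϕ cos δ sin h₀ = 1.8209×0.61291×0.30403 + 0.79016×0.95266×0.96887 = 0.339312 + 0.729321 = 1.068633.
Inverse-square distance factor (a/d)² = 0.9882² = 0.976539.
Q̄ = (S_0/π) × 0.976539 × [bracket] = (1361/π) × 0.976539 × 1.068633 = 452.1 W/m².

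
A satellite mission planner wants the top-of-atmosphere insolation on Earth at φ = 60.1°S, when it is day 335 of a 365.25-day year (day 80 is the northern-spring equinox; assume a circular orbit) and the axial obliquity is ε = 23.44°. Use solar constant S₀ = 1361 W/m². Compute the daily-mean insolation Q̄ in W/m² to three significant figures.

Q̄ ≈ 475 W/m²

Solar longitude: λ_s = 360° × (335 − 80)/365.25 = 251.335°.
sin δ = sin 23.44° × sin 251.335° = -0.37687, so δ = -22.140°.
cos H₀ = −tan(-60.1°) tan(-22.140°) = -0.7076, H₀ = 2.3568 rad.
Bracket: H₀ sin φ sin δ + cos φ cos δ sin H₀ = 2.3568×-0.86690×-0.37687 + 0.49849×0.92627×0.70665 = 0.769987 + 0.326286 = 1.096273.
Q̄ = (S₀/π) × [bracket] = (1361/π) × 1.096273 = 474.9 W/m².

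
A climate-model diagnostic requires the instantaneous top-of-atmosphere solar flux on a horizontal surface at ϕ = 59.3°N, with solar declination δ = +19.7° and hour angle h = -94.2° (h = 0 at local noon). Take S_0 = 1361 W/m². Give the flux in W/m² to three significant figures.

cos θ_z = sin ϕ sin δ + cos ϕ cos δ cos h = 0.289852 + -0.035203 = 0.254649.
Flux = S_0 · cos θ_z = 1361 × 0.254649 = 346.6 W/m².

347 W/m²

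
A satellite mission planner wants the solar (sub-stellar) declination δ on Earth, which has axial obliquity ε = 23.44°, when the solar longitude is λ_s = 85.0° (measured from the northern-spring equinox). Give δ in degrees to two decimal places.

δ = +23.35°

sin δ = sin ε · sin λ_s = sin 23.44° × sin 85.0° = 0.396275.
δ = arcsin(0.396275) = +23.35°.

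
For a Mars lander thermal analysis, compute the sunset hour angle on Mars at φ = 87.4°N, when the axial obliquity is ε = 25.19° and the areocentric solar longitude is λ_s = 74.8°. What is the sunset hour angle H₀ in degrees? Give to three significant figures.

sin δ = sin 25.19° × sin 74.8° = 0.41073, so δ = +24.251°.
Sunrise equation: cos H₀ = −tan φ · tan δ = -9.9204 ≤ −1, so the Sun never sets (polar day) and H₀ = π.

H₀ = 180°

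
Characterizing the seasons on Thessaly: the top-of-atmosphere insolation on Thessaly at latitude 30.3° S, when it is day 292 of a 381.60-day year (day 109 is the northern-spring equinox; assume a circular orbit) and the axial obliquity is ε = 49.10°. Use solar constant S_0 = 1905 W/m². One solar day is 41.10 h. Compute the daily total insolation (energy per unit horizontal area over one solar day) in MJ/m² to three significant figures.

Solar longitude: L_s = 360° × (292 − 109)/381.60 = 172.642°.
sin δ = sin 49.10° × sin 172.642° = 0.09681, so δ = +5.555°.
cos h₀ = −tan(-30.3°) tan(+5.555°) = 0.0568, h₀ = 1.5139 rad.
Bracket: h₀ sin ϕ sin δ + cos ϕ cos δ sin h₀ = 1.5139×-0.50453×0.09681 + 0.86340×0.99530×0.99838 = -0.073944 + 0.857950 = 0.784006.
Q̄ = (S_0/π) × [bracket] = (1905/π) × 0.784006 = 475.41 W/m².
Daily total = Q̄ × 41.10 h × 3600 s/h = 475.41 × 41.10 × 3600 / 10⁶ = 70.34 MJ/m².

70.3 MJ/m²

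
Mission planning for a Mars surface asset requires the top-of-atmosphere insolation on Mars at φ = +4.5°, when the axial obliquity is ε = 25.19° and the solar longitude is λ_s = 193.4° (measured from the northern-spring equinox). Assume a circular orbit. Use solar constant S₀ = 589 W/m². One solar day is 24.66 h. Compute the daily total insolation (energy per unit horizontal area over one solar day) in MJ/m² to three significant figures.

Solar declination: sin δ = sin ε · sin λ_s = sin 25.19° × sin 193.4° = -0.09864, so δ = -5.661°.
cos H₀ = −tan(+4.5°) tan(-5.661°) = 0.0078, H₀ = 1.5630 rad.
Bracket: H₀ sin φ sin δ + cos φ cos δ sin H₀ = 1.5630×0.07846×-0.09864 + 0.99692×0.99512×0.99997 = -0.012097 + 0.992025 = 0.979928.
Q̄ = (S₀/π) × [bracket] = (589/π) × 0.979928 = 183.72 W/m².
Daily total = Q̄ × 24.66 h × 3600 s/h = 183.72 × 24.66 × 3600 / 10⁶ = 16.31 MJ/m².

16.3 MJ/m²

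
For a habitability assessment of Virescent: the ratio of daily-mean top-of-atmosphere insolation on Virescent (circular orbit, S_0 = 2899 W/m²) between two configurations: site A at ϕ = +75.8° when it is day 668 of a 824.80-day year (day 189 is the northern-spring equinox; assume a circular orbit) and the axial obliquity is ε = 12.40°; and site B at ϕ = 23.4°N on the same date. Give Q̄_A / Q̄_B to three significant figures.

— Configuration A (ϕ=+75.8°):
Solar longitude: L_s = 360° × (668 − 189)/824.80 = 209.069°.
sin δ = sin 12.40° × sin 209.069° = -0.10433, so δ = -5.989°.
cos h₀ = −tan(+75.8°) tan(-5.989°) = 0.4146, h₀ = 1.1433 rad.
Bracket: h₀ sin ϕ sin δ + cos ϕ cos δ sin h₀ = 1.1433×0.96945×-0.10433 + 0.24531×0.99454×0.91001 = -0.115636 + 0.222016 = 0.106380.
Q̄ = (S_0/π) × [bracket] = (2899/π) × 0.106380 = 98.165 W/m².
— Configuration B (ϕ=+23.4°):
cos h₀ = −tan(+23.4°) tan(-5.989°) = 0.0454, h₀ = 1.5254 rad.
Bracket: h₀ sin ϕ sin δ + cos ϕ cos δ sin h₀ = 1.5254×0.39715×-0.10433 + 0.91775×0.99454×0.99897 = -0.063204 + 0.911799 = 0.848595.
Q̄ = (S_0/π) × [bracket] = (2899/π) × 0.848595 = 783.07 W/m².
Ratio Q̄_A / Q̄_B = 98.165 / 783.07 = 0.1254.

Q̄_A / Q̄_B ≈ 0.125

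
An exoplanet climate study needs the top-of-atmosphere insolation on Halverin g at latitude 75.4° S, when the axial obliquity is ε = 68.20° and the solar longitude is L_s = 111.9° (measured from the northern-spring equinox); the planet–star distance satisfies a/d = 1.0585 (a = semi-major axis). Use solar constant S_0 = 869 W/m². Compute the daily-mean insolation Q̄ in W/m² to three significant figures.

Solar declination: sin δ = sin ε · sin L_s = sin 68.20° × sin 111.9° = 0.86148, so δ = +59.483°.
cos h₀ = −tan(-75.4°) tan(+59.483°) = 6.5131 ≥ 1 ⇒ polar night, h₀ = 0 and Q̄ = 0.
Inverse-square distance factor (a/d)² = 1.0585² = 1.120422.

Q̄ ≈ 0.00 W/m²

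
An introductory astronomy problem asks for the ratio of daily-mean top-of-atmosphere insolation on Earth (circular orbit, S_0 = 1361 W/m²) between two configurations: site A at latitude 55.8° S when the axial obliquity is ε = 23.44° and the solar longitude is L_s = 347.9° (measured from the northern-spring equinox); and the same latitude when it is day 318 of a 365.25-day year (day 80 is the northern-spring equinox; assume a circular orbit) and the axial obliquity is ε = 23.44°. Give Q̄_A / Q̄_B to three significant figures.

— Configuration A (ϕ=-55.8°):
Solar declination: sin δ = sin ε · sin L_s = sin 23.44° × sin 347.9° = -0.08338, so δ = -4.783°.
cos h₀ = −tan(-55.8°) tan(-4.783°) = -0.1231, h₀ = 1.6942 rad.
Bracket: h₀ sin ϕ sin δ + cos ϕ cos δ sin h₀ = 1.6942×-0.82708×-0.08338 + 0.56208×0.99652×0.99239 = 0.116835 + 0.555861 = 0.672696.
Q̄ = (S_0/π) × [bracket] = (1361/π) × 0.672696 = 291.43 W/m².
— Configuration B (ϕ=-55.8°):
Solar longitude: L_s = 360° × (318 − 80)/365.25 = 234.579°.
sin δ = sin 23.44° × sin 234.579° = -0.32416, so δ = -18.915°.
cos h₀ = −tan(-55.8°) tan(-18.915°) = -0.5042, h₀ = 2.0993 rad.
Bracket: h₀ sin ϕ sin δ + cos ϕ cos δ sin h₀ = 2.0993×-0.82708×-0.32416 + 0.56208×0.94600×0.86357 = 0.562835 + 0.459184 = 1.022019.
Q̄ = (S_0/π) × [bracket] = (1361/π) × 1.022019 = 442.76 W/m².
Ratio Q̄_A / Q̄_B = 291.43 / 442.76 = 0.6582.

Q̄_A / Q̄_B ≈ 0.658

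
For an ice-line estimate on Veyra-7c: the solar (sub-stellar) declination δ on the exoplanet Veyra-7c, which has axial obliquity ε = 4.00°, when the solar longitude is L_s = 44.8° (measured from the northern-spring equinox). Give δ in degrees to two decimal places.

δ = +2.82°

sin δ = sin ε · sin L_s = sin 4.00° × sin 44.8° = 0.049153.
δ = arcsin(0.049153) = +2.82°.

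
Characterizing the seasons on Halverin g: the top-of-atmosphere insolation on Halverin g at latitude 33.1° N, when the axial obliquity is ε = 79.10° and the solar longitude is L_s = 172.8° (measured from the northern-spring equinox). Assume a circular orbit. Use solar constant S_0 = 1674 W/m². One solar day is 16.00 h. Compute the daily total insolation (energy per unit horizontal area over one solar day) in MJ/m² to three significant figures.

28.8 MJ/m²

Solar declination: sin δ = sin ε · sin L_s = sin 79.10° × sin 172.8° = 0.12307, so δ = +7.069°.
cos h₀ = −tan(+33.1°) tan(+7.069°) = -0.0808, h₀ = 1.6517 rad.
Bracket: h₀ sin ϕ sin δ + cos ϕ cos δ sin h₀ = 1.6517×0.54610×0.12307 + 0.83772×0.99240×0.99673 = 0.111008 + 0.828635 = 0.939643.
Q̄ = (S_0/π) × [bracket] = (1674/π) × 0.939643 = 500.69 W/m².
Daily total = Q̄ × 16.00 h × 3600 s/h = 500.69 × 16.00 × 3600 / 10⁶ = 28.84 MJ/m².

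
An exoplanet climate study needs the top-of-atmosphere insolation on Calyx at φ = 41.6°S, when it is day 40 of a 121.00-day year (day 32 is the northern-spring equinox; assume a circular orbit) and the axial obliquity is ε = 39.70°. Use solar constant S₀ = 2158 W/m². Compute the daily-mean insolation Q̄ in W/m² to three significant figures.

Solar longitude: λ_s = 360° × (40 − 32)/121.00 = 23.802°.
sin δ = sin 39.70° × sin 23.802° = 0.25779, so δ = +14.939°.
cos H₀ = −tan(-41.6°) tan(+14.939°) = 0.2369, H₀ = 1.3316 rad.
Bracket: H₀ sin φ sin δ + cos φ cos δ sin H₀ = 1.3316×-0.66393×0.25779 + 0.74780×0.96620×0.97154 = -0.227909 + 0.701961 = 0.474052.
Q̄ = (S₀/π) × [bracket] = (2158/π) × 0.474052 = 325.6 W/m².

Q̄ ≈ 326 W/m²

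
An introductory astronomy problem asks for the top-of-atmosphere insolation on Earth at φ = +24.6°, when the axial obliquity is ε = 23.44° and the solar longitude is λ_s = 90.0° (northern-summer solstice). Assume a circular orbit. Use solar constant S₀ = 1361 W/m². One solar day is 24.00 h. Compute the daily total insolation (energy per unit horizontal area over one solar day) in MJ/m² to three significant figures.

41.6 MJ/m²

Solar declination: sin δ = sin ε · sin λ_s = sin 23.44° × sin 90.0° = 0.39779, so δ = +23.440°.
cos H₀ = −tan(+24.6°) tan(+23.440°) = -0.1985, H₀ = 1.7706 rad.
Bracket: H₀ sin φ sin δ + cos φ cos δ sin H₀ = 1.7706×0.41628×0.39779 + 0.90924×0.91748×0.98010 = 0.293197 + 0.817609 = 1.110806.
Q̄ = (S₀/π) × [bracket] = (1361/π) × 1.110806 = 481.22 W/m².
Daily total = Q̄ × 24.00 h × 3600 s/h = 481.22 × 24.00 × 3600 / 10⁶ = 41.58 MJ/m².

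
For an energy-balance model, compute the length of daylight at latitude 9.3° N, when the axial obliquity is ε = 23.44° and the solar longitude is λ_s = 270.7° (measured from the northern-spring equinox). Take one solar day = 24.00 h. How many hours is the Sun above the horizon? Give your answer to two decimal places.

11.46 h

Solar declination: sin δ = sin ε · sin λ_s = sin 23.44° × sin 270.7° = -0.39776, so δ = -23.438°.
cos H₀ = −tan φ · tan δ = −tan(+9.3°) × tan(-23.438°) = 0.0710, so H₀ = 1.4997 rad = 85.93°.
Daylight = 2H₀/(2π) × 24.00 h = (1.4997/π) × 24.00 = 11.46 h.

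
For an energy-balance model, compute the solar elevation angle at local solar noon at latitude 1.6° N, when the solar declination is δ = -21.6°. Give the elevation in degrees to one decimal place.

At local noon the hour angle is zero, so the zenith angle equals |ϕ − δ| = |+1.6° − (-21.600°)| = 23.200°.
Elevation = 90° − 23.200° = 66.8°.

66.8°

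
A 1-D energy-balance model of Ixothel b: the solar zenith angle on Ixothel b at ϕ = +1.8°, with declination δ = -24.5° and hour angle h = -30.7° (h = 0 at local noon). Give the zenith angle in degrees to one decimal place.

θ_z = 39.7°

cos θ_z = sin ϕ sin δ + cos ϕ cos δ cos h = -0.013026 + 0.782046 = 0.769020.
θ_z = arccos(0.769020) = 39.7°.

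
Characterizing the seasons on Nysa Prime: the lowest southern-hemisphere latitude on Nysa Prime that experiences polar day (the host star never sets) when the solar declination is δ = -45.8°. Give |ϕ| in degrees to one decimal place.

|ϕ| = 44.2°

Polar day requires cos h₀ = −tan ϕ tan δ ≤ −1, i.e. tan ϕ tan δ ≥ 1.
The boundary is |tan ϕ| · |tan δ| = 1, so |ϕ| = 90° − |δ| = 90° − 45.8° = 44.2° in the southern hemisphere.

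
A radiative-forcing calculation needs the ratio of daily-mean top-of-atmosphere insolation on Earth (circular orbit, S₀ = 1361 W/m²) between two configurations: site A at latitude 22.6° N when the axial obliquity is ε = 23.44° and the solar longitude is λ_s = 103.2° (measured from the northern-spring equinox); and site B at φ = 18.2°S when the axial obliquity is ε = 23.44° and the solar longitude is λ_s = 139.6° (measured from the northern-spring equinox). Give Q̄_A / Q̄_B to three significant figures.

— Configuration A (φ=+22.6°):
Solar declination: sin δ = sin ε · sin λ_s = sin 23.44° × sin 103.2° = 0.38728, so δ = +22.785°.
cos H₀ = −tan(+22.6°) tan(+22.785°) = -0.1749, H₀ = 1.7466 rad.
Bracket: H₀ sin φ sin δ + cos φ cos δ sin H₀ = 1.7466×0.38430×0.38728 + 0.92321×0.92196×0.98459 = 0.259949 + 0.838046 = 1.097995.
Q̄ = (S₀/π) × [bracket] = (1361/π) × 1.097995 = 475.67 W/m².
— Configuration B (φ=-18.2°):
Solar declination: sin δ = sin ε · sin λ_s = sin 23.44° × sin 139.6° = 0.25781, so δ = +14.940°.
cos H₀ = −tan(-18.2°) tan(+14.940°) = 0.0877, H₀ = 1.4830 rad.
Bracket: H₀ sin φ sin δ + cos φ cos δ sin H₀ = 1.4830×-0.31233×0.25781 + 0.94997×0.96619×0.99614 = -0.119414 + 0.914309 = 0.794895.
Q̄ = (S₀/π) × [bracket] = (1361/π) × 0.794895 = 344.36 W/m².
Ratio Q̄_A / Q̄_B = 475.67 / 344.36 = 1.381.

Q̄_A / Q̄_B ≈ 1.38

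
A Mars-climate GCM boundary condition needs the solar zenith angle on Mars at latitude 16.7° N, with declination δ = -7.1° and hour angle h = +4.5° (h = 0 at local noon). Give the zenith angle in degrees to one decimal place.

cos θ_z = sin φ sin δ + cos φ cos δ cos h = -0.035518 + 0.947548 = 0.912030.
θ_z = arccos(0.912030) = 24.2°.

θ_z = 24.2°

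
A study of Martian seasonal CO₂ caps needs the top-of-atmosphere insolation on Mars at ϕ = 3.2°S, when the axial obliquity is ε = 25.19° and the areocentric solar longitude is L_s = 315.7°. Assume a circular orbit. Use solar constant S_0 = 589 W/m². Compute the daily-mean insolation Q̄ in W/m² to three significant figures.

Q̄ ≈ 184 W/m²

sin δ = sin 25.19° × sin 315.7° = -0.29726, so δ = -17.293°.
cos h₀ = −tan(-3.2°) tan(-17.293°) = -0.0174, h₀ = 1.5882 rad.
Bracket: h₀ sin ϕ sin δ + cos ϕ cos δ sin h₀ = 1.5882×-0.05582×-0.29726 + 0.99844×0.95480×0.99985 = 0.026353 + 0.953168 = 0.979521.
Q̄ = (S_0/π) × [bracket] = (589/π) × 0.979521 = 183.6 W/m².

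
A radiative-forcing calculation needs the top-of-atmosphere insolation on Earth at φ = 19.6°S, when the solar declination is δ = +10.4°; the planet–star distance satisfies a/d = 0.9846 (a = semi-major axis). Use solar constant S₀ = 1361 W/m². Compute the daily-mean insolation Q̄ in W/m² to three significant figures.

cos H₀ = −tan(-19.6°) tan(+10.400°) = 0.0654, H₀ = 1.5054 rad.
Bracket: H₀ sin φ sin δ + cos φ cos δ sin H₀ = 1.5054×-0.33545×0.18052 + 0.94206×0.98357×0.99786 = -0.091160 + 0.924599 = 0.833439.
Inverse-square distance factor (a/d)² = 0.9846² = 0.969437.
Q̄ = (S₀/π) × 0.969437 × [bracket] = (1361/π) × 0.969437 × 0.833439 = 350.0 W/m².

Q̄ ≈ 350 W/m²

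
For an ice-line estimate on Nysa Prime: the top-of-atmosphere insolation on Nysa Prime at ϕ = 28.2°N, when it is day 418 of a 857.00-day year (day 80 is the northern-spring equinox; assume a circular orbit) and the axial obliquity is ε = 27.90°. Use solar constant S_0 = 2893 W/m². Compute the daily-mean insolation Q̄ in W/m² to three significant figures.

Solar longitude: L_s = 360° × (418 − 80)/857.00 = 141.984°.
sin δ = sin 27.90° × sin 141.984° = 0.28819, so δ = +16.750°.
cos h₀ = −tan(+28.2°) tan(+16.750°) = -0.1614, h₀ = 1.7329 rad.
Bracket: h₀ sin ϕ sin δ + cos ϕ cos δ sin h₀ = 1.7329×0.47255×0.28819 + 0.88130×0.95757×0.98689 = 0.235994 + 0.832843 = 1.068837.
Q̄ = (S_0/π) × [bracket] = (2893/π) × 1.068837 = 984.3 W/m².

Q̄ ≈ 984 W/m²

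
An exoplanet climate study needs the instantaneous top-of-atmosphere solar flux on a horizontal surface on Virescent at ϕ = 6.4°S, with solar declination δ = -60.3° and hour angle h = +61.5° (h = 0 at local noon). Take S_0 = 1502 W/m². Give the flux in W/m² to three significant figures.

cos θ_z = sin ϕ sin δ + cos ϕ cos δ cos h = 0.096825 + 0.234939 = 0.331764.
Flux = S_0 · cos θ_z = 1502 × 0.331764 = 498.3 W/m².

498 W/m²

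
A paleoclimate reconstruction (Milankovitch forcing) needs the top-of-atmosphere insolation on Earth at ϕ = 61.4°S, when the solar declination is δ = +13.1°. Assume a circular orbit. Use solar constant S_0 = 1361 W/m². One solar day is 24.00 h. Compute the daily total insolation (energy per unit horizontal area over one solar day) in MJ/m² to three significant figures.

7.37 MJ/m²

cos h₀ = −tan(-61.4°) tan(+13.100°) = 0.4268, h₀ = 1.1298 rad.
Bracket: h₀ sin ϕ sin δ + cos ϕ cos δ sin h₀ = 1.1298×-0.87798×0.22665 + 0.47869×0.97398×0.90434 = -0.224824 + 0.421634 = 0.196810.
Q̄ = (S_0/π) × [bracket] = (1361/π) × 0.196810 = 85.262 W/m².
Daily total = Q̄ × 24.00 h × 3600 s/h = 85.262 × 24.00 × 3600 / 10⁶ = 7.367 MJ/m².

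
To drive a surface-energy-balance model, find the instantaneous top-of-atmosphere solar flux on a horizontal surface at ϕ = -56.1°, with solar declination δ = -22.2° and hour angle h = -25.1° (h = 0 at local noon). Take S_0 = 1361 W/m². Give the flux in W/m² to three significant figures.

1.06e+03 W/m²

cos θ_z = sin ϕ sin δ + cos ϕ cos δ cos h = 0.313612 + 0.467636 = 0.781248.
Flux = S_0 · cos θ_z = 1361 × 0.781248 = 1063 W/m².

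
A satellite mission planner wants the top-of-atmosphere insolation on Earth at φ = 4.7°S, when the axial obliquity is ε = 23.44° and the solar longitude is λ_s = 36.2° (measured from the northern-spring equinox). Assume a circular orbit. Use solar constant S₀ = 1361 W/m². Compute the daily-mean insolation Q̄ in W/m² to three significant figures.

Solar declination: sin δ = sin ε · sin λ_s = sin 23.44° × sin 36.2° = 0.23494, so δ = +13.588°.
cos H₀ = −tan(-4.7°) tan(+13.588°) = 0.0199, H₀ = 1.5509 rad.
Bracket: H₀ sin φ sin δ + cos φ cos δ sin H₀ = 1.5509×-0.08194×0.23494 + 0.99664×0.97201×0.99980 = -0.029856 + 0.968550 = 0.938694.
Q̄ = (S₀/π) × [bracket] = (1361/π) × 0.938694 = 406.7 W/m².

Q̄ ≈ 407 W/m²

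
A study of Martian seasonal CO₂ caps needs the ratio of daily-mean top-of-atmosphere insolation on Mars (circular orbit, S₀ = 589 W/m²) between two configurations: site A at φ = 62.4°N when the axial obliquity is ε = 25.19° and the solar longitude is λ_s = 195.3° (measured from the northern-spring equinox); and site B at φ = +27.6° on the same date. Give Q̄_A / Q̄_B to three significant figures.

Q̄_A / Q̄_B ≈ 0.393

— Configuration A (φ=+62.4°):
Solar declination: sin δ = sin ε · sin λ_s = sin 25.19° × sin 195.3° = -0.11231, so δ = -6.448°.
cos H₀ = −tan(+62.4°) tan(-6.448°) = 0.2162, H₀ = 1.3529 rad.
Bracket: H₀ sin φ sin δ + cos φ cos δ sin H₀ = 1.3529×0.88620×-0.11231 + 0.46330×0.99367×0.97635 = -0.134653 + 0.449480 = 0.314827.
Q̄ = (S₀/π) × [bracket] = (589/π) × 0.314827 = 59.025 W/m².
— Configuration B (φ=+27.6°):
cos H₀ = −tan(+27.6°) tan(-6.448°) = 0.0591, H₀ = 1.5117 rad.
Bracket: H₀ sin φ sin δ + cos φ cos δ sin H₀ = 1.5117×0.46330×-0.11231 + 0.88620×0.99367×0.99825 = -0.078659 + 0.879049 = 0.800390.
Q̄ = (S₀/π) × [bracket] = (589/π) × 0.800390 = 150.06 W/m².
Ratio Q̄_A / Q̄_B = 59.025 / 150.06 = 0.3933.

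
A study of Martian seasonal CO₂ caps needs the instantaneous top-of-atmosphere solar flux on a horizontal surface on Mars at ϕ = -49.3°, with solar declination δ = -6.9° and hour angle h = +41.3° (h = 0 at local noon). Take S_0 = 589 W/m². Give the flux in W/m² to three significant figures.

cos θ_z = sin ϕ sin δ + cos ϕ cos δ cos h = 0.091080 + 0.486350 = 0.577430.
Flux = S_0 · cos θ_z = 589 × 0.577430 = 340.1 W/m².

340 W/m²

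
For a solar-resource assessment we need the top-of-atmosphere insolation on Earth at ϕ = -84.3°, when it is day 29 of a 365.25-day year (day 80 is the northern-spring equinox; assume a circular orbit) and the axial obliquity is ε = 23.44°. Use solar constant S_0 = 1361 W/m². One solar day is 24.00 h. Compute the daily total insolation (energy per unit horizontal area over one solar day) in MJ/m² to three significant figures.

Solar longitude: L_s = 360° × (29 − 80)/365.25 = -50.267°, i.e. -50.267° + 360° = 309.733°.
sin δ = sin 23.44° × sin 309.733° = -0.30591, so δ = -17.813°.
cos h₀ = −tan(-84.3°) tan(-17.813°) = -3.2192 ≤ −1 ⇒ polar day, h₀ = π.
Bracket: h₀ sin ϕ sin δ + cos ϕ cos δ sin h₀ = 3.1416×-0.99506×-0.30591 + 0.09932×0.95206×0.00000 = 0.956299 + 0.000000 = 0.956299.
Q̄ = (S_0/π) × [bracket] = (1361/π) × 0.956299 = 414.29 W/m².
Daily total = Q̄ × 24.00 h × 3600 s/h = 414.29 × 24.00 × 3600 / 10⁶ = 35.79 MJ/m².

35.8 MJ/m²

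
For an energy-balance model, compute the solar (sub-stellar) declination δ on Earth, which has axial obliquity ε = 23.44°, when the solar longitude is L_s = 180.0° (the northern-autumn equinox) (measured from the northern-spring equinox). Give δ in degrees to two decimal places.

sin δ = sin ε · sin L_s = sin 23.44° × sin 180.0° = 0.000000.
δ = arcsin(0.000000) = +0.00°.

δ = +0.00°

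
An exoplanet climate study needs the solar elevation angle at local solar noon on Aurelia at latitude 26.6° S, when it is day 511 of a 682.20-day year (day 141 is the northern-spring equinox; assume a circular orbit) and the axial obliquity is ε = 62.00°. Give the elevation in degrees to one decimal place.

76.8°

Solar longitude: L_s = 360° × (511 − 141)/682.20 = 195.251°.
sin δ = sin 62.00° × sin 195.251° = -0.23225, so δ = -13.430°.
At local noon the hour angle is zero, so the zenith angle equals |ϕ − δ| = |-26.6° − (-13.430°)| = 13.170°.
Elevation = 90° − 13.170° = 76.8°.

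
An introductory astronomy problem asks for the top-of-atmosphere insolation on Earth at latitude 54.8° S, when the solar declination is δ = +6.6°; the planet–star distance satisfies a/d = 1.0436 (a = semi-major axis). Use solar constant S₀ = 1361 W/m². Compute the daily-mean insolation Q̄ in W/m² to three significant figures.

Q̄ ≈ 204 W/m²

cos H₀ = −tan(-54.8°) tan(+6.600°) = 0.1640, H₀ = 1.4060 rad.
Bracket: H₀ sin φ sin δ + cos φ cos δ sin H₀ = 1.4060×-0.81714×0.11494 + 0.57643×0.99337×0.98646 = -0.132054 + 0.564855 = 0.432801.
Inverse-square distance factor (a/d)² = 1.0436² = 1.089101.
Q̄ = (S₀/π) × 1.089101 × [bracket] = (1361/π) × 1.089101 × 0.432801 = 204.2 W/m².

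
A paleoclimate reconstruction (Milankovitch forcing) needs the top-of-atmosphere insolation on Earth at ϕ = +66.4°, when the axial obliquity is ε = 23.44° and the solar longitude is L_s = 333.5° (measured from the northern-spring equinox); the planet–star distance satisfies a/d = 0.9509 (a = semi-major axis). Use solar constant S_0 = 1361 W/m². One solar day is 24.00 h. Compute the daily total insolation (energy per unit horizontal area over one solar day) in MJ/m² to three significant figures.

5.84 MJ/m²

Solar declination: sin δ = sin ε · sin L_s = sin 23.44° × sin 333.5° = -0.17749, so δ = -10.224°.
cos h₀ = −tan(+66.4°) tan(-10.224°) = 0.4128, h₀ = 1.1452 rad.
Bracket: h₀ sin ϕ sin δ + cos ϕ cos δ sin h₀ = 1.1452×0.91636×-0.17749 + 0.40035×0.98412×0.91081 = -0.186261 + 0.358852 = 0.172591.
Inverse-square distance factor (a/d)² = 0.9509² = 0.904211.
Q̄ = (S_0/π) × 0.904211 × [bracket] = (1361/π) × 0.904211 × 0.172591 = 67.608 W/m².
Daily total = Q̄ × 24.00 h × 3600 s/h = 67.608 × 24.00 × 3600 / 10⁶ = 5.841 MJ/m².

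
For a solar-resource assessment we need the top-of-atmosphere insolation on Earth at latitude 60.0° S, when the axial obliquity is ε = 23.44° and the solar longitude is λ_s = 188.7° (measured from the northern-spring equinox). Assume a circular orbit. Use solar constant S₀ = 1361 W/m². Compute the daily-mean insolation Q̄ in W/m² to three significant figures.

Q̄ ≈ 253 W/m²

Solar declination: sin δ = sin ε · sin λ_s = sin 23.44° × sin 188.7° = -0.06017, so δ = -3.450°.
cos H₀ = −tan(-60.0°) tan(-3.450°) = -0.1044, H₀ = 1.6754 rad.
Bracket: H₀ sin φ sin δ + cos φ cos δ sin H₀ = 1.6754×-0.86603×-0.06017 + 0.50000×0.99819×0.99453 = 0.087303 + 0.496365 = 0.583668.
Q̄ = (S₀/π) × [bracket] = (1361/π) × 0.583668 = 252.9 W/m².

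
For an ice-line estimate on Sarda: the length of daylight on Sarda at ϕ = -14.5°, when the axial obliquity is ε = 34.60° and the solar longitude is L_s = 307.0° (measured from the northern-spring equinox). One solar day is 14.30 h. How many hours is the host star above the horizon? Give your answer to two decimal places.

7.75 h

Solar declination: sin δ = sin ε · sin L_s = sin 34.60° × sin 307.0° = -0.45350, so δ = -26.968°.
cos h₀ = −tan ϕ · tan δ = −tan(-14.5°) × tan(-26.968°) = -0.1316, so h₀ = 1.7028 rad = 97.56°.
Daylight = 2h₀/(2π) × 14.30 h = (1.7028/π) × 14.30 = 7.75 h.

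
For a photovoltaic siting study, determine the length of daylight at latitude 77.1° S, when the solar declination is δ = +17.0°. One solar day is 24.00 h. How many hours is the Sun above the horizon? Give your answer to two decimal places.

cos H₀ = −tan φ · tan δ = 1.3349 ≥ 1, so the Sun never rises (polar night) and H₀ = 0.
Daylight = 2H₀/(2π) × 24.00 h = (0.0000/π) × 24.00 = 0.00 h.

0.00 h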